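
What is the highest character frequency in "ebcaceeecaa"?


Input: ebcaceeecaa
Character counts:
  'a': 3
  'b': 1
  'c': 3
  'e': 4
Maximum frequency: 4

4


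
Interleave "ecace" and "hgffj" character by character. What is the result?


Interleaving "ecace" and "hgffj":
  Position 0: 'e' from first, 'h' from second => "eh"
  Position 1: 'c' from first, 'g' from second => "cg"
  Position 2: 'a' from first, 'f' from second => "af"
  Position 3: 'c' from first, 'f' from second => "cf"
  Position 4: 'e' from first, 'j' from second => "ej"
Result: ehcgafcfej

ehcgafcfej


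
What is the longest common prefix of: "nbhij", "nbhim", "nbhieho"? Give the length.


Words: nbhij, nbhim, nbhieho
  Position 0: all 'n' => match
  Position 1: all 'b' => match
  Position 2: all 'h' => match
  Position 3: all 'i' => match
  Position 4: ('j', 'm', 'e') => mismatch, stop
LCP = "nbhi" (length 4)

4


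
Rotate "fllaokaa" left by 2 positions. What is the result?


Input: "fllaokaa", rotate left by 2
First 2 characters: "fl"
Remaining characters: "laokaa"
Concatenate remaining + first: "laokaa" + "fl" = "laokaafl"

laokaafl


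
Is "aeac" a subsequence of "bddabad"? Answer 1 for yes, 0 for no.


Check if "aeac" is a subsequence of "bddabad"
Greedy scan:
  Position 0 ('b'): no match needed
  Position 1 ('d'): no match needed
  Position 2 ('d'): no match needed
  Position 3 ('a'): matches sub[0] = 'a'
  Position 4 ('b'): no match needed
  Position 5 ('a'): no match needed
  Position 6 ('d'): no match needed
Only matched 1/4 characters => not a subsequence

0


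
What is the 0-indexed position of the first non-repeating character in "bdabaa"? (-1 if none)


Input: bdabaa
Character frequencies:
  'a': 3
  'b': 2
  'd': 1
Scanning left to right for freq == 1:
  Position 0 ('b'): freq=2, skip
  Position 1 ('d'): unique! => answer = 1

1


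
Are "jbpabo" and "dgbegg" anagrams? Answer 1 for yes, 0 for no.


Strings: "jbpabo", "dgbegg"
Sorted first:  abbjop
Sorted second: bdeggg
Differ at position 0: 'a' vs 'b' => not anagrams

0


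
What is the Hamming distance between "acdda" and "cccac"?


Comparing "acdda" and "cccac" position by position:
  Position 0: 'a' vs 'c' => differ
  Position 1: 'c' vs 'c' => same
  Position 2: 'd' vs 'c' => differ
  Position 3: 'd' vs 'a' => differ
  Position 4: 'a' vs 'c' => differ
Total differences (Hamming distance): 4

4


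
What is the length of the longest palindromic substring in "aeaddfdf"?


Input: "aeaddfdf"
Checking substrings for palindromes:
  [0:3] "aea" (len 3) => palindrome
  [4:7] "dfd" (len 3) => palindrome
  [5:8] "fdf" (len 3) => palindrome
  [3:5] "dd" (len 2) => palindrome
Longest palindromic substring: "aea" with length 3

3


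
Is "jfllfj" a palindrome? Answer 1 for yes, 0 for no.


Input: jfllfj
Reversed: jfllfj
  Compare pos 0 ('j') with pos 5 ('j'): match
  Compare pos 1 ('f') with pos 4 ('f'): match
  Compare pos 2 ('l') with pos 3 ('l'): match
Result: palindrome

1


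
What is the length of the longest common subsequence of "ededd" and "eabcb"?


LCS of "ededd" and "eabcb"
DP table:
           e    a    b    c    b
      0    0    0    0    0    0
  e   0    1    1    1    1    1
  d   0    1    1    1    1    1
  e   0    1    1    1    1    1
  d   0    1    1    1    1    1
  d   0    1    1    1    1    1
LCS length = dp[5][5] = 1

1


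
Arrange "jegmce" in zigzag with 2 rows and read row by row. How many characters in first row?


Zigzag "jegmce" into 2 rows:
Placing characters:
  'j' => row 0
  'e' => row 1
  'g' => row 0
  'm' => row 1
  'c' => row 0
  'e' => row 1
Rows:
  Row 0: "jgc"
  Row 1: "eme"
First row length: 3

3


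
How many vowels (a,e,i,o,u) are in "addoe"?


Input: addoe
Checking each character:
  'a' at position 0: vowel (running total: 1)
  'd' at position 1: consonant
  'd' at position 2: consonant
  'o' at position 3: vowel (running total: 2)
  'e' at position 4: vowel (running total: 3)
Total vowels: 3

3


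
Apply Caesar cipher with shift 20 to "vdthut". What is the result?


Caesar cipher: shift "vdthut" by 20
  'v' (pos 21) + 20 = pos 15 = 'p'
  'd' (pos 3) + 20 = pos 23 = 'x'
  't' (pos 19) + 20 = pos 13 = 'n'
  'h' (pos 7) + 20 = pos 1 = 'b'
  'u' (pos 20) + 20 = pos 14 = 'o'
  't' (pos 19) + 20 = pos 13 = 'n'
Result: pxnbon

pxnbon


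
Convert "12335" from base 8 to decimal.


Input: "12335" in base 8
Positional expansion:
  Digit '1' (value 1) x 8^4 = 4096
  Digit '2' (value 2) x 8^3 = 1024
  Digit '3' (value 3) x 8^2 = 192
  Digit '3' (value 3) x 8^1 = 24
  Digit '5' (value 5) x 8^0 = 5
Sum = 5341

5341


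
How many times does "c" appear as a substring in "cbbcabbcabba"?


Searching for "c" in "cbbcabbcabba"
Scanning each position:
  Position 0: "c" => MATCH
  Position 1: "b" => no
  Position 2: "b" => no
  Position 3: "c" => MATCH
  Position 4: "a" => no
  Position 5: "b" => no
  Position 6: "b" => no
  Position 7: "c" => MATCH
  Position 8: "a" => no
  Position 9: "b" => no
  Position 10: "b" => no
  Position 11: "a" => no
Total occurrences: 3

3


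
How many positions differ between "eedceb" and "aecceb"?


Comparing "eedceb" and "aecceb" position by position:
  Position 0: 'e' vs 'a' => DIFFER
  Position 1: 'e' vs 'e' => same
  Position 2: 'd' vs 'c' => DIFFER
  Position 3: 'c' vs 'c' => same
  Position 4: 'e' vs 'e' => same
  Position 5: 'b' vs 'b' => same
Positions that differ: 2

2


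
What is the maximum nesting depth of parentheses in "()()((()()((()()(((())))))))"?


Input: "()()((()()((()()(((())))))))"
Tracking depth:
  Position 0 '(': depth becomes 1
  Position 1 ')': depth becomes 0
  Position 2 '(': depth becomes 1
  Position 3 ')': depth becomes 0
  Position 4 '(': depth becomes 1
  Position 5 '(': depth becomes 2
  Position 6 '(': depth becomes 3
  Position 7 ')': depth becomes 2
  Position 8 '(': depth becomes 3
  Position 9 ')': depth becomes 2
  Position 10 '(': depth becomes 3
  Position 11 '(': depth becomes 4
  Position 12 '(': depth becomes 5
  Position 13 ')': depth becomes 4
  Position 14 '(': depth becomes 5
  Position 15 ')': depth becomes 4
  Position 16 '(': depth becomes 5
  Position 17 '(': depth becomes 6
  Position 18 '(': depth becomes 7
  Position 19 '(': depth becomes 8
  Position 20 ')': depth becomes 7
  Position 21 ')': depth becomes 6
  Position 22 ')': depth becomes 5
  Position 23 ')': depth becomes 4
  Position 24 ')': depth becomes 3
  Position 25 ')': depth becomes 2
  Position 26 ')': depth becomes 1
  Position 27 ')': depth becomes 0
Maximum depth reached: 8

8


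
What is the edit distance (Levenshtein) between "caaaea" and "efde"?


Computing edit distance: "caaaea" -> "efde"
DP table:
           e    f    d    e
      0    1    2    3    4
  c   1    1    2    3    4
  a   2    2    2    3    4
  a   3    3    3    3    4
  a   4    4    4    4    4
  e   5    4    5    5    4
  a   6    5    5    6    5
Edit distance = dp[6][4] = 5

5


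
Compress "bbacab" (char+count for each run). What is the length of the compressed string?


Input: bbacab
Runs:
  'b' x 2 => "b2"
  'a' x 1 => "a1"
  'c' x 1 => "c1"
  'a' x 1 => "a1"
  'b' x 1 => "b1"
Compressed: "b2a1c1a1b1"
Compressed length: 10

10


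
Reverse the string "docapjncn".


Input: docapjncn
Reading characters right to left:
  Position 8: 'n'
  Position 7: 'c'
  Position 6: 'n'
  Position 5: 'j'
  Position 4: 'p'
  Position 3: 'a'
  Position 2: 'c'
  Position 1: 'o'
  Position 0: 'd'
Reversed: ncnjpacod

ncnjpacod


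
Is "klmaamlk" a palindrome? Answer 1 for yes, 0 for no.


Input: klmaamlk
Reversed: klmaamlk
  Compare pos 0 ('k') with pos 7 ('k'): match
  Compare pos 1 ('l') with pos 6 ('l'): match
  Compare pos 2 ('m') with pos 5 ('m'): match
  Compare pos 3 ('a') with pos 4 ('a'): match
Result: palindrome

1


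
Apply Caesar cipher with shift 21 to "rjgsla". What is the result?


Caesar cipher: shift "rjgsla" by 21
  'r' (pos 17) + 21 = pos 12 = 'm'
  'j' (pos 9) + 21 = pos 4 = 'e'
  'g' (pos 6) + 21 = pos 1 = 'b'
  's' (pos 18) + 21 = pos 13 = 'n'
  'l' (pos 11) + 21 = pos 6 = 'g'
  'a' (pos 0) + 21 = pos 21 = 'v'
Result: mebngv

mebngv


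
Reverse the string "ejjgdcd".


Input: ejjgdcd
Reading characters right to left:
  Position 6: 'd'
  Position 5: 'c'
  Position 4: 'd'
  Position 3: 'g'
  Position 2: 'j'
  Position 1: 'j'
  Position 0: 'e'
Reversed: dcdgjje

dcdgjje


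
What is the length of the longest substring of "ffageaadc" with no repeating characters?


Input: "ffageaadc"
Sliding window (track last position of each char):
  Position 0 ('f'): window [0,0] length 1 -- new best
  Position 1 ('f'): repeat (last at 0), move window start to 1
  Position 1 ('f'): window [1,1] length 1
  Position 2 ('a'): window [1,2] length 2 -- new best
  Position 3 ('g'): window [1,3] length 3 -- new best
  Position 4 ('e'): window [1,4] length 4 -- new best
  Position 5 ('a'): repeat (last at 2), move window start to 3
  Position 5 ('a'): window [3,5] length 3
  Position 6 ('a'): repeat (last at 5), move window start to 6
  Position 6 ('a'): window [6,6] length 1
  Position 7 ('d'): window [6,7] length 2
  Position 8 ('c'): window [6,8] length 3
Longest substring with no repeats: "fage" with length 4

4


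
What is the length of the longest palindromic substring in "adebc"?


Input: "adebc"
Checking substrings for palindromes:
  No multi-char palindromic substrings found
Longest palindromic substring: "a" with length 1

1


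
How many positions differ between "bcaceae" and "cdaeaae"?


Comparing "bcaceae" and "cdaeaae" position by position:
  Position 0: 'b' vs 'c' => DIFFER
  Position 1: 'c' vs 'd' => DIFFER
  Position 2: 'a' vs 'a' => same
  Position 3: 'c' vs 'e' => DIFFER
  Position 4: 'e' vs 'a' => DIFFER
  Position 5: 'a' vs 'a' => same
  Position 6: 'e' vs 'e' => same
Positions that differ: 4

4


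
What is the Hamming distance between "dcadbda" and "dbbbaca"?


Comparing "dcadbda" and "dbbbaca" position by position:
  Position 0: 'd' vs 'd' => same
  Position 1: 'c' vs 'b' => differ
  Position 2: 'a' vs 'b' => differ
  Position 3: 'd' vs 'b' => differ
  Position 4: 'b' vs 'a' => differ
  Position 5: 'd' vs 'c' => differ
  Position 6: 'a' vs 'a' => same
Total differences (Hamming distance): 5

5


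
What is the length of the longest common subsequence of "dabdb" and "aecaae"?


LCS of "dabdb" and "aecaae"
DP table:
           a    e    c    a    a    e
      0    0    0    0    0    0    0
  d   0    0    0    0    0    0    0
  a   0    1    1    1    1    1    1
  b   0    1    1    1    1    1    1
  d   0    1    1    1    1    1    1
  b   0    1    1    1    1    1    1
LCS length = dp[5][6] = 1

1


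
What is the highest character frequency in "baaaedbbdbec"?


Input: baaaedbbdbec
Character counts:
  'a': 3
  'b': 4
  'c': 1
  'd': 2
  'e': 2
Maximum frequency: 4

4


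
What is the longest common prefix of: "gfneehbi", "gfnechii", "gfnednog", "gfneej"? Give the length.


Words: gfneehbi, gfnechii, gfnednog, gfneej
  Position 0: all 'g' => match
  Position 1: all 'f' => match
  Position 2: all 'n' => match
  Position 3: all 'e' => match
  Position 4: ('e', 'c', 'd', 'e') => mismatch, stop
LCP = "gfne" (length 4)

4


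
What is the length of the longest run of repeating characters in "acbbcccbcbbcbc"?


Input: "acbbcccbcbbcbc"
Scanning for longest run:
  Position 1 ('c'): new char, reset run to 1
  Position 2 ('b'): new char, reset run to 1
  Position 3 ('b'): continues run of 'b', length=2
  Position 4 ('c'): new char, reset run to 1
  Position 5 ('c'): continues run of 'c', length=2
  Position 6 ('c'): continues run of 'c', length=3
  Position 7 ('b'): new char, reset run to 1
  Position 8 ('c'): new char, reset run to 1
  Position 9 ('b'): new char, reset run to 1
  Position 10 ('b'): continues run of 'b', length=2
  Position 11 ('c'): new char, reset run to 1
  Position 12 ('b'): new char, reset run to 1
  Position 13 ('c'): new char, reset run to 1
Longest run: 'c' with length 3

3


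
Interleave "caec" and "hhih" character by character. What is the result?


Interleaving "caec" and "hhih":
  Position 0: 'c' from first, 'h' from second => "ch"
  Position 1: 'a' from first, 'h' from second => "ah"
  Position 2: 'e' from first, 'i' from second => "ei"
  Position 3: 'c' from first, 'h' from second => "ch"
Result: chaheich

chaheich


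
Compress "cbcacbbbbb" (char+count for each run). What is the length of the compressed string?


Input: cbcacbbbbb
Runs:
  'c' x 1 => "c1"
  'b' x 1 => "b1"
  'c' x 1 => "c1"
  'a' x 1 => "a1"
  'c' x 1 => "c1"
  'b' x 5 => "b5"
Compressed: "c1b1c1a1c1b5"
Compressed length: 12

12


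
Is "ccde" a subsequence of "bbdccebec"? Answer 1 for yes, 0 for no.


Check if "ccde" is a subsequence of "bbdccebec"
Greedy scan:
  Position 0 ('b'): no match needed
  Position 1 ('b'): no match needed
  Position 2 ('d'): no match needed
  Position 3 ('c'): matches sub[0] = 'c'
  Position 4 ('c'): matches sub[1] = 'c'
  Position 5 ('e'): no match needed
  Position 6 ('b'): no match needed
  Position 7 ('e'): no match needed
  Position 8 ('c'): no match needed
Only matched 2/4 characters => not a subsequence

0


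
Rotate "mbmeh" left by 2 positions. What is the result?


Input: "mbmeh", rotate left by 2
First 2 characters: "mb"
Remaining characters: "meh"
Concatenate remaining + first: "meh" + "mb" = "mehmb"

mehmb


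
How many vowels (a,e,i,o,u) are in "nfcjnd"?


Input: nfcjnd
Checking each character:
  'n' at position 0: consonant
  'f' at position 1: consonant
  'c' at position 2: consonant
  'j' at position 3: consonant
  'n' at position 4: consonant
  'd' at position 5: consonant
Total vowels: 0

0


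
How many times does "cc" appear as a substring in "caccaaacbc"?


Searching for "cc" in "caccaaacbc"
Scanning each position:
  Position 0: "ca" => no
  Position 1: "ac" => no
  Position 2: "cc" => MATCH
  Position 3: "ca" => no
  Position 4: "aa" => no
  Position 5: "aa" => no
  Position 6: "ac" => no
  Position 7: "cb" => no
  Position 8: "bc" => no
Total occurrences: 1

1


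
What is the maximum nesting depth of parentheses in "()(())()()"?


Input: "()(())()()"
Tracking depth:
  Position 0 '(': depth becomes 1
  Position 1 ')': depth becomes 0
  Position 2 '(': depth becomes 1
  Position 3 '(': depth becomes 2
  Position 4 ')': depth becomes 1
  Position 5 ')': depth becomes 0
  Position 6 '(': depth becomes 1
  Position 7 ')': depth becomes 0
  Position 8 '(': depth becomes 1
  Position 9 ')': depth becomes 0
Maximum depth reached: 2

2


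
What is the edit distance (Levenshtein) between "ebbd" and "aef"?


Computing edit distance: "ebbd" -> "aef"
DP table:
           a    e    f
      0    1    2    3
  e   1    1    1    2
  b   2    2    2    2
  b   3    3    3    3
  d   4    4    4    4
Edit distance = dp[4][3] = 4

4


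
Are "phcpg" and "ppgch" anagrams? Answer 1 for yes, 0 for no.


Strings: "phcpg", "ppgch"
Sorted first:  cghpp
Sorted second: cghpp
Sorted forms match => anagrams

1


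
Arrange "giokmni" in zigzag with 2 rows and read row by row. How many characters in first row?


Zigzag "giokmni" into 2 rows:
Placing characters:
  'g' => row 0
  'i' => row 1
  'o' => row 0
  'k' => row 1
  'm' => row 0
  'n' => row 1
  'i' => row 0
Rows:
  Row 0: "gomi"
  Row 1: "ikn"
First row length: 4

4


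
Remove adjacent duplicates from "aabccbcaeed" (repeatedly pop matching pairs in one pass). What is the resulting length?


Input: aabccbcaeed
Stack-based adjacent duplicate removal:
  Read 'a': push. Stack: a
  Read 'a': matches stack top 'a' => pop. Stack: (empty)
  Read 'b': push. Stack: b
  Read 'c': push. Stack: bc
  Read 'c': matches stack top 'c' => pop. Stack: b
  Read 'b': matches stack top 'b' => pop. Stack: (empty)
  Read 'c': push. Stack: c
  Read 'a': push. Stack: ca
  Read 'e': push. Stack: cae
  Read 'e': matches stack top 'e' => pop. Stack: ca
  Read 'd': push. Stack: cad
Final stack: "cad" (length 3)

3


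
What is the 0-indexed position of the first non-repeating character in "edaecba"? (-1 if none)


Input: edaecba
Character frequencies:
  'a': 2
  'b': 1
  'c': 1
  'd': 1
  'e': 2
Scanning left to right for freq == 1:
  Position 0 ('e'): freq=2, skip
  Position 1 ('d'): unique! => answer = 1

1


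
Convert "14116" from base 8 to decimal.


Input: "14116" in base 8
Positional expansion:
  Digit '1' (value 1) x 8^4 = 4096
  Digit '4' (value 4) x 8^3 = 2048
  Digit '1' (value 1) x 8^2 = 64
  Digit '1' (value 1) x 8^1 = 8
  Digit '6' (value 6) x 8^0 = 6
Sum = 6222

6222


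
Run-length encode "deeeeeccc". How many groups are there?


Input: deeeeeccc
Scanning for consecutive runs:
  Group 1: 'd' x 1 (positions 0-0)
  Group 2: 'e' x 5 (positions 1-5)
  Group 3: 'c' x 3 (positions 6-8)
Total groups: 3

3


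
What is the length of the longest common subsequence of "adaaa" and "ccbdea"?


LCS of "adaaa" and "ccbdea"
DP table:
           c    c    b    d    e    a
      0    0    0    0    0    0    0
  a   0    0    0    0    0    0    1
  d   0    0    0    0    1    1    1
  a   0    0    0    0    1    1    2
  a   0    0    0    0    1    1    2
  a   0    0    0    0    1    1    2
LCS length = dp[5][6] = 2

2


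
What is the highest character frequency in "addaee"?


Input: addaee
Character counts:
  'a': 2
  'd': 2
  'e': 2
Maximum frequency: 2

2


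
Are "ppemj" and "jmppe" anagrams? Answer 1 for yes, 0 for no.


Strings: "ppemj", "jmppe"
Sorted first:  ejmpp
Sorted second: ejmpp
Sorted forms match => anagrams

1


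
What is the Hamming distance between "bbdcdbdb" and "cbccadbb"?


Comparing "bbdcdbdb" and "cbccadbb" position by position:
  Position 0: 'b' vs 'c' => differ
  Position 1: 'b' vs 'b' => same
  Position 2: 'd' vs 'c' => differ
  Position 3: 'c' vs 'c' => same
  Position 4: 'd' vs 'a' => differ
  Position 5: 'b' vs 'd' => differ
  Position 6: 'd' vs 'b' => differ
  Position 7: 'b' vs 'b' => same
Total differences (Hamming distance): 5

5


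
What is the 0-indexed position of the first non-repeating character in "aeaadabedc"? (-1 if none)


Input: aeaadabedc
Character frequencies:
  'a': 4
  'b': 1
  'c': 1
  'd': 2
  'e': 2
Scanning left to right for freq == 1:
  Position 0 ('a'): freq=4, skip
  Position 1 ('e'): freq=2, skip
  Position 2 ('a'): freq=4, skip
  Position 3 ('a'): freq=4, skip
  Position 4 ('d'): freq=2, skip
  Position 5 ('a'): freq=4, skip
  Position 6 ('b'): unique! => answer = 6

6


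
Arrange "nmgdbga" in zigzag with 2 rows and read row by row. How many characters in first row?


Zigzag "nmgdbga" into 2 rows:
Placing characters:
  'n' => row 0
  'm' => row 1
  'g' => row 0
  'd' => row 1
  'b' => row 0
  'g' => row 1
  'a' => row 0
Rows:
  Row 0: "ngba"
  Row 1: "mdg"
First row length: 4

4


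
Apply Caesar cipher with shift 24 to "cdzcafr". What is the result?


Caesar cipher: shift "cdzcafr" by 24
  'c' (pos 2) + 24 = pos 0 = 'a'
  'd' (pos 3) + 24 = pos 1 = 'b'
  'z' (pos 25) + 24 = pos 23 = 'x'
  'c' (pos 2) + 24 = pos 0 = 'a'
  'a' (pos 0) + 24 = pos 24 = 'y'
  'f' (pos 5) + 24 = pos 3 = 'd'
  'r' (pos 17) + 24 = pos 15 = 'p'
Result: abxaydp

abxaydp


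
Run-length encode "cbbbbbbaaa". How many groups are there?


Input: cbbbbbbaaa
Scanning for consecutive runs:
  Group 1: 'c' x 1 (positions 0-0)
  Group 2: 'b' x 6 (positions 1-6)
  Group 3: 'a' x 3 (positions 7-9)
Total groups: 3

3


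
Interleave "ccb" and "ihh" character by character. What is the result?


Interleaving "ccb" and "ihh":
  Position 0: 'c' from first, 'i' from second => "ci"
  Position 1: 'c' from first, 'h' from second => "ch"
  Position 2: 'b' from first, 'h' from second => "bh"
Result: cichbh

cichbh


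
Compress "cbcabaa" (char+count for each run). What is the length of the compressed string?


Input: cbcabaa
Runs:
  'c' x 1 => "c1"
  'b' x 1 => "b1"
  'c' x 1 => "c1"
  'a' x 1 => "a1"
  'b' x 1 => "b1"
  'a' x 2 => "a2"
Compressed: "c1b1c1a1b1a2"
Compressed length: 12

12


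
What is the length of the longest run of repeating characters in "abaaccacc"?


Input: "abaaccacc"
Scanning for longest run:
  Position 1 ('b'): new char, reset run to 1
  Position 2 ('a'): new char, reset run to 1
  Position 3 ('a'): continues run of 'a', length=2
  Position 4 ('c'): new char, reset run to 1
  Position 5 ('c'): continues run of 'c', length=2
  Position 6 ('a'): new char, reset run to 1
  Position 7 ('c'): new char, reset run to 1
  Position 8 ('c'): continues run of 'c', length=2
Longest run: 'a' with length 2

2


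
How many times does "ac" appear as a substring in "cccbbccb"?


Searching for "ac" in "cccbbccb"
Scanning each position:
  Position 0: "cc" => no
  Position 1: "cc" => no
  Position 2: "cb" => no
  Position 3: "bb" => no
  Position 4: "bc" => no
  Position 5: "cc" => no
  Position 6: "cb" => no
Total occurrences: 0

0


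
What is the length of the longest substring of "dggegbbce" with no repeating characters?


Input: "dggegbbce"
Sliding window (track last position of each char):
  Position 0 ('d'): window [0,0] length 1 -- new best
  Position 1 ('g'): window [0,1] length 2 -- new best
  Position 2 ('g'): repeat (last at 1), move window start to 2
  Position 2 ('g'): window [2,2] length 1
  Position 3 ('e'): window [2,3] length 2
  Position 4 ('g'): repeat (last at 2), move window start to 3
  Position 4 ('g'): window [3,4] length 2
  Position 5 ('b'): window [3,5] length 3 -- new best
  Position 6 ('b'): repeat (last at 5), move window start to 6
  Position 6 ('b'): window [6,6] length 1
  Position 7 ('c'): window [6,7] length 2
  Position 8 ('e'): window [6,8] length 3
Longest substring with no repeats: "egb" with length 3

3


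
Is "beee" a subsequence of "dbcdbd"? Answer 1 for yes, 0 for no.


Check if "beee" is a subsequence of "dbcdbd"
Greedy scan:
  Position 0 ('d'): no match needed
  Position 1 ('b'): matches sub[0] = 'b'
  Position 2 ('c'): no match needed
  Position 3 ('d'): no match needed
  Position 4 ('b'): no match needed
  Position 5 ('d'): no match needed
Only matched 1/4 characters => not a subsequence

0


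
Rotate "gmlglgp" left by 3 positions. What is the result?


Input: "gmlglgp", rotate left by 3
First 3 characters: "gml"
Remaining characters: "glgp"
Concatenate remaining + first: "glgp" + "gml" = "glgpgml"

glgpgml


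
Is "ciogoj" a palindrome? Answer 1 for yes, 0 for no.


Input: ciogoj
Reversed: jogoic
  Compare pos 0 ('c') with pos 5 ('j'): MISMATCH
  Compare pos 1 ('i') with pos 4 ('o'): MISMATCH
  Compare pos 2 ('o') with pos 3 ('g'): MISMATCH
Result: not a palindrome

0


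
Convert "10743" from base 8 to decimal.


Input: "10743" in base 8
Positional expansion:
  Digit '1' (value 1) x 8^4 = 4096
  Digit '0' (value 0) x 8^3 = 0
  Digit '7' (value 7) x 8^2 = 448
  Digit '4' (value 4) x 8^1 = 32
  Digit '3' (value 3) x 8^0 = 3
Sum = 4579

4579


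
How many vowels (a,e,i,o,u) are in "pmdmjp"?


Input: pmdmjp
Checking each character:
  'p' at position 0: consonant
  'm' at position 1: consonant
  'd' at position 2: consonant
  'm' at position 3: consonant
  'j' at position 4: consonant
  'p' at position 5: consonant
Total vowels: 0

0


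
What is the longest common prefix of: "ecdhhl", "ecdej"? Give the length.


Words: ecdhhl, ecdej
  Position 0: all 'e' => match
  Position 1: all 'c' => match
  Position 2: all 'd' => match
  Position 3: ('h', 'e') => mismatch, stop
LCP = "ecd" (length 3)

3


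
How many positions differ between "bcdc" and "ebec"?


Comparing "bcdc" and "ebec" position by position:
  Position 0: 'b' vs 'e' => DIFFER
  Position 1: 'c' vs 'b' => DIFFER
  Position 2: 'd' vs 'e' => DIFFER
  Position 3: 'c' vs 'c' => same
Positions that differ: 3

3


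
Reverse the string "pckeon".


Input: pckeon
Reading characters right to left:
  Position 5: 'n'
  Position 4: 'o'
  Position 3: 'e'
  Position 2: 'k'
  Position 1: 'c'
  Position 0: 'p'
Reversed: noekcp

noekcp


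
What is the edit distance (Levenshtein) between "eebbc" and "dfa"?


Computing edit distance: "eebbc" -> "dfa"
DP table:
           d    f    a
      0    1    2    3
  e   1    1    2    3
  e   2    2    2    3
  b   3    3    3    3
  b   4    4    4    4
  c   5    5    5    5
Edit distance = dp[5][3] = 5

5


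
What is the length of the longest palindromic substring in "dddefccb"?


Input: "dddefccb"
Checking substrings for palindromes:
  [0:3] "ddd" (len 3) => palindrome
  [0:2] "dd" (len 2) => palindrome
  [1:3] "dd" (len 2) => palindrome
  [5:7] "cc" (len 2) => palindrome
Longest palindromic substring: "ddd" with length 3

3


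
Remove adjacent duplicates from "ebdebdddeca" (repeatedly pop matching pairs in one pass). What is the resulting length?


Input: ebdebdddeca
Stack-based adjacent duplicate removal:
  Read 'e': push. Stack: e
  Read 'b': push. Stack: eb
  Read 'd': push. Stack: ebd
  Read 'e': push. Stack: ebde
  Read 'b': push. Stack: ebdeb
  Read 'd': push. Stack: ebdebd
  Read 'd': matches stack top 'd' => pop. Stack: ebdeb
  Read 'd': push. Stack: ebdebd
  Read 'e': push. Stack: ebdebde
  Read 'c': push. Stack: ebdebdec
  Read 'a': push. Stack: ebdebdeca
Final stack: "ebdebdeca" (length 9)

9


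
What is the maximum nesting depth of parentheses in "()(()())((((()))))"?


Input: "()(()())((((()))))"
Tracking depth:
  Position 0 '(': depth becomes 1
  Position 1 ')': depth becomes 0
  Position 2 '(': depth becomes 1
  Position 3 '(': depth becomes 2
  Position 4 ')': depth becomes 1
  Position 5 '(': depth becomes 2
  Position 6 ')': depth becomes 1
  Position 7 ')': depth becomes 0
  Position 8 '(': depth becomes 1
  Position 9 '(': depth becomes 2
  Position 10 '(': depth becomes 3
  Position 11 '(': depth becomes 4
  Position 12 '(': depth becomes 5
  Position 13 ')': depth becomes 4
  Position 14 ')': depth becomes 3
  Position 15 ')': depth becomes 2
  Position 16 ')': depth becomes 1
  Position 17 ')': depth becomes 0
Maximum depth reached: 5

5


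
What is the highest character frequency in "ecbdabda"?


Input: ecbdabda
Character counts:
  'a': 2
  'b': 2
  'c': 1
  'd': 2
  'e': 1
Maximum frequency: 2

2


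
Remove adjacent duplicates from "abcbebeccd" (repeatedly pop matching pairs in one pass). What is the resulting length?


Input: abcbebeccd
Stack-based adjacent duplicate removal:
  Read 'a': push. Stack: a
  Read 'b': push. Stack: ab
  Read 'c': push. Stack: abc
  Read 'b': push. Stack: abcb
  Read 'e': push. Stack: abcbe
  Read 'b': push. Stack: abcbeb
  Read 'e': push. Stack: abcbebe
  Read 'c': push. Stack: abcbebec
  Read 'c': matches stack top 'c' => pop. Stack: abcbebe
  Read 'd': push. Stack: abcbebed
Final stack: "abcbebed" (length 8)

8


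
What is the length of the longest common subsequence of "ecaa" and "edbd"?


LCS of "ecaa" and "edbd"
DP table:
           e    d    b    d
      0    0    0    0    0
  e   0    1    1    1    1
  c   0    1    1    1    1
  a   0    1    1    1    1
  a   0    1    1    1    1
LCS length = dp[4][4] = 1

1


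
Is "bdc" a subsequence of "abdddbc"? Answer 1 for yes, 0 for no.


Check if "bdc" is a subsequence of "abdddbc"
Greedy scan:
  Position 0 ('a'): no match needed
  Position 1 ('b'): matches sub[0] = 'b'
  Position 2 ('d'): matches sub[1] = 'd'
  Position 3 ('d'): no match needed
  Position 4 ('d'): no match needed
  Position 5 ('b'): no match needed
  Position 6 ('c'): matches sub[2] = 'c'
All 3 characters matched => is a subsequence

1


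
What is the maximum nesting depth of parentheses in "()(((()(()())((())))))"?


Input: "()(((()(()())((())))))"
Tracking depth:
  Position 0 '(': depth becomes 1
  Position 1 ')': depth becomes 0
  Position 2 '(': depth becomes 1
  Position 3 '(': depth becomes 2
  Position 4 '(': depth becomes 3
  Position 5 '(': depth becomes 4
  Position 6 ')': depth becomes 3
  Position 7 '(': depth becomes 4
  Position 8 '(': depth becomes 5
  Position 9 ')': depth becomes 4
  Position 10 '(': depth becomes 5
  Position 11 ')': depth becomes 4
  Position 12 ')': depth becomes 3
  Position 13 '(': depth becomes 4
  Position 14 '(': depth becomes 5
  Position 15 '(': depth becomes 6
  Position 16 ')': depth becomes 5
  Position 17 ')': depth becomes 4
  Position 18 ')': depth becomes 3
  Position 19 ')': depth becomes 2
  Position 20 ')': depth becomes 1
  Position 21 ')': depth becomes 0
Maximum depth reached: 6

6


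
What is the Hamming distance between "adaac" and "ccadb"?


Comparing "adaac" and "ccadb" position by position:
  Position 0: 'a' vs 'c' => differ
  Position 1: 'd' vs 'c' => differ
  Position 2: 'a' vs 'a' => same
  Position 3: 'a' vs 'd' => differ
  Position 4: 'c' vs 'b' => differ
Total differences (Hamming distance): 4

4


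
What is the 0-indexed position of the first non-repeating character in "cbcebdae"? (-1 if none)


Input: cbcebdae
Character frequencies:
  'a': 1
  'b': 2
  'c': 2
  'd': 1
  'e': 2
Scanning left to right for freq == 1:
  Position 0 ('c'): freq=2, skip
  Position 1 ('b'): freq=2, skip
  Position 2 ('c'): freq=2, skip
  Position 3 ('e'): freq=2, skip
  Position 4 ('b'): freq=2, skip
  Position 5 ('d'): unique! => answer = 5

5


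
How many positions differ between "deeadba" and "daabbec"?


Comparing "deeadba" and "daabbec" position by position:
  Position 0: 'd' vs 'd' => same
  Position 1: 'e' vs 'a' => DIFFER
  Position 2: 'e' vs 'a' => DIFFER
  Position 3: 'a' vs 'b' => DIFFER
  Position 4: 'd' vs 'b' => DIFFER
  Position 5: 'b' vs 'e' => DIFFER
  Position 6: 'a' vs 'c' => DIFFER
Positions that differ: 6

6


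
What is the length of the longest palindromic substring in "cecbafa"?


Input: "cecbafa"
Checking substrings for palindromes:
  [0:3] "cec" (len 3) => palindrome
  [4:7] "afa" (len 3) => palindrome
Longest palindromic substring: "cec" with length 3

3


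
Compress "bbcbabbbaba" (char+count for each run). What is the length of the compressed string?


Input: bbcbabbbaba
Runs:
  'b' x 2 => "b2"
  'c' x 1 => "c1"
  'b' x 1 => "b1"
  'a' x 1 => "a1"
  'b' x 3 => "b3"
  'a' x 1 => "a1"
  'b' x 1 => "b1"
  'a' x 1 => "a1"
Compressed: "b2c1b1a1b3a1b1a1"
Compressed length: 16

16


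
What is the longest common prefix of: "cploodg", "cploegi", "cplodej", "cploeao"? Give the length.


Words: cploodg, cploegi, cplodej, cploeao
  Position 0: all 'c' => match
  Position 1: all 'p' => match
  Position 2: all 'l' => match
  Position 3: all 'o' => match
  Position 4: ('o', 'e', 'd', 'e') => mismatch, stop
LCP = "cplo" (length 4)

4


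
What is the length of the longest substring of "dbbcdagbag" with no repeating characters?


Input: "dbbcdagbag"
Sliding window (track last position of each char):
  Position 0 ('d'): window [0,0] length 1 -- new best
  Position 1 ('b'): window [0,1] length 2 -- new best
  Position 2 ('b'): repeat (last at 1), move window start to 2
  Position 2 ('b'): window [2,2] length 1
  Position 3 ('c'): window [2,3] length 2
  Position 4 ('d'): window [2,4] length 3 -- new best
  Position 5 ('a'): window [2,5] length 4 -- new best
  Position 6 ('g'): window [2,6] length 5 -- new best
  Position 7 ('b'): repeat (last at 2), move window start to 3
  Position 7 ('b'): window [3,7] length 5
  Position 8 ('a'): repeat (last at 5), move window start to 6
  Position 8 ('a'): window [6,8] length 3
  Position 9 ('g'): repeat (last at 6), move window start to 7
  Position 9 ('g'): window [7,9] length 3
Longest substring with no repeats: "bcdag" with length 5

5


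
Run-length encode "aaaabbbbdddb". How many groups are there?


Input: aaaabbbbdddb
Scanning for consecutive runs:
  Group 1: 'a' x 4 (positions 0-3)
  Group 2: 'b' x 4 (positions 4-7)
  Group 3: 'd' x 3 (positions 8-10)
  Group 4: 'b' x 1 (positions 11-11)
Total groups: 4

4


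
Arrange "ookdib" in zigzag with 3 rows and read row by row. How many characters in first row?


Zigzag "ookdib" into 3 rows:
Placing characters:
  'o' => row 0
  'o' => row 1
  'k' => row 2
  'd' => row 1
  'i' => row 0
  'b' => row 1
Rows:
  Row 0: "oi"
  Row 1: "odb"
  Row 2: "k"
First row length: 2

2


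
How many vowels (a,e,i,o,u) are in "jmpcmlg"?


Input: jmpcmlg
Checking each character:
  'j' at position 0: consonant
  'm' at position 1: consonant
  'p' at position 2: consonant
  'c' at position 3: consonant
  'm' at position 4: consonant
  'l' at position 5: consonant
  'g' at position 6: consonant
Total vowels: 0

0


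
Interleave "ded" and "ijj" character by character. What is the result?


Interleaving "ded" and "ijj":
  Position 0: 'd' from first, 'i' from second => "di"
  Position 1: 'e' from first, 'j' from second => "ej"
  Position 2: 'd' from first, 'j' from second => "dj"
Result: diejdj

diejdj


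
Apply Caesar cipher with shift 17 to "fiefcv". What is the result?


Caesar cipher: shift "fiefcv" by 17
  'f' (pos 5) + 17 = pos 22 = 'w'
  'i' (pos 8) + 17 = pos 25 = 'z'
  'e' (pos 4) + 17 = pos 21 = 'v'
  'f' (pos 5) + 17 = pos 22 = 'w'
  'c' (pos 2) + 17 = pos 19 = 't'
  'v' (pos 21) + 17 = pos 12 = 'm'
Result: wzvwtm

wzvwtm


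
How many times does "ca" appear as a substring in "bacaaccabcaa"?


Searching for "ca" in "bacaaccabcaa"
Scanning each position:
  Position 0: "ba" => no
  Position 1: "ac" => no
  Position 2: "ca" => MATCH
  Position 3: "aa" => no
  Position 4: "ac" => no
  Position 5: "cc" => no
  Position 6: "ca" => MATCH
  Position 7: "ab" => no
  Position 8: "bc" => no
  Position 9: "ca" => MATCH
  Position 10: "aa" => no
Total occurrences: 3

3


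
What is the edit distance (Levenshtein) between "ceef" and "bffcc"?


Computing edit distance: "ceef" -> "bffcc"
DP table:
           b    f    f    c    c
      0    1    2    3    4    5
  c   1    1    2    3    3    4
  e   2    2    2    3    4    4
  e   3    3    3    3    4    5
  f   4    4    3    3    4    5
Edit distance = dp[4][5] = 5

5


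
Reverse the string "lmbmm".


Input: lmbmm
Reading characters right to left:
  Position 4: 'm'
  Position 3: 'm'
  Position 2: 'b'
  Position 1: 'm'
  Position 0: 'l'
Reversed: mmbml

mmbml


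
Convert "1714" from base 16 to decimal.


Input: "1714" in base 16
Positional expansion:
  Digit '1' (value 1) x 16^3 = 4096
  Digit '7' (value 7) x 16^2 = 1792
  Digit '1' (value 1) x 16^1 = 16
  Digit '4' (value 4) x 16^0 = 4
Sum = 5908

5908


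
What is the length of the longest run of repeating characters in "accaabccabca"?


Input: "accaabccabca"
Scanning for longest run:
  Position 1 ('c'): new char, reset run to 1
  Position 2 ('c'): continues run of 'c', length=2
  Position 3 ('a'): new char, reset run to 1
  Position 4 ('a'): continues run of 'a', length=2
  Position 5 ('b'): new char, reset run to 1
  Position 6 ('c'): new char, reset run to 1
  Position 7 ('c'): continues run of 'c', length=2
  Position 8 ('a'): new char, reset run to 1
  Position 9 ('b'): new char, reset run to 1
  Position 10 ('c'): new char, reset run to 1
  Position 11 ('a'): new char, reset run to 1
Longest run: 'c' with length 2

2


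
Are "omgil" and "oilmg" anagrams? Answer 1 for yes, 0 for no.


Strings: "omgil", "oilmg"
Sorted first:  gilmo
Sorted second: gilmo
Sorted forms match => anagrams

1


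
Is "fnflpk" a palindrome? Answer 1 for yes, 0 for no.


Input: fnflpk
Reversed: kplfnf
  Compare pos 0 ('f') with pos 5 ('k'): MISMATCH
  Compare pos 1 ('n') with pos 4 ('p'): MISMATCH
  Compare pos 2 ('f') with pos 3 ('l'): MISMATCH
Result: not a palindrome

0


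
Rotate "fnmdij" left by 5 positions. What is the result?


Input: "fnmdij", rotate left by 5
First 5 characters: "fnmdi"
Remaining characters: "j"
Concatenate remaining + first: "j" + "fnmdi" = "jfnmdi"

jfnmdi


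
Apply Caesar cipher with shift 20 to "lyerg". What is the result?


Caesar cipher: shift "lyerg" by 20
  'l' (pos 11) + 20 = pos 5 = 'f'
  'y' (pos 24) + 20 = pos 18 = 's'
  'e' (pos 4) + 20 = pos 24 = 'y'
  'r' (pos 17) + 20 = pos 11 = 'l'
  'g' (pos 6) + 20 = pos 0 = 'a'
Result: fsyla

fsyla


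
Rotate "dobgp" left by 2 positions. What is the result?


Input: "dobgp", rotate left by 2
First 2 characters: "do"
Remaining characters: "bgp"
Concatenate remaining + first: "bgp" + "do" = "bgpdo"

bgpdo


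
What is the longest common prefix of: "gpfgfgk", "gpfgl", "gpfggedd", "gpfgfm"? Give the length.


Words: gpfgfgk, gpfgl, gpfggedd, gpfgfm
  Position 0: all 'g' => match
  Position 1: all 'p' => match
  Position 2: all 'f' => match
  Position 3: all 'g' => match
  Position 4: ('f', 'l', 'g', 'f') => mismatch, stop
LCP = "gpfg" (length 4)

4


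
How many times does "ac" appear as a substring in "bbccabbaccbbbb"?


Searching for "ac" in "bbccabbaccbbbb"
Scanning each position:
  Position 0: "bb" => no
  Position 1: "bc" => no
  Position 2: "cc" => no
  Position 3: "ca" => no
  Position 4: "ab" => no
  Position 5: "bb" => no
  Position 6: "ba" => no
  Position 7: "ac" => MATCH
  Position 8: "cc" => no
  Position 9: "cb" => no
  Position 10: "bb" => no
  Position 11: "bb" => no
  Position 12: "bb" => no
Total occurrences: 1

1


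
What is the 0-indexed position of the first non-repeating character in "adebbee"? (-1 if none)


Input: adebbee
Character frequencies:
  'a': 1
  'b': 2
  'd': 1
  'e': 3
Scanning left to right for freq == 1:
  Position 0 ('a'): unique! => answer = 0

0


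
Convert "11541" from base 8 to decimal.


Input: "11541" in base 8
Positional expansion:
  Digit '1' (value 1) x 8^4 = 4096
  Digit '1' (value 1) x 8^3 = 512
  Digit '5' (value 5) x 8^2 = 320
  Digit '4' (value 4) x 8^1 = 32
  Digit '1' (value 1) x 8^0 = 1
Sum = 4961

4961


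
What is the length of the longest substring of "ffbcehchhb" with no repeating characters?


Input: "ffbcehchhb"
Sliding window (track last position of each char):
  Position 0 ('f'): window [0,0] length 1 -- new best
  Position 1 ('f'): repeat (last at 0), move window start to 1
  Position 1 ('f'): window [1,1] length 1
  Position 2 ('b'): window [1,2] length 2 -- new best
  Position 3 ('c'): window [1,3] length 3 -- new best
  Position 4 ('e'): window [1,4] length 4 -- new best
  Position 5 ('h'): window [1,5] length 5 -- new best
  Position 6 ('c'): repeat (last at 3), move window start to 4
  Position 6 ('c'): window [4,6] length 3
  Position 7 ('h'): repeat (last at 5), move window start to 6
  Position 7 ('h'): window [6,7] length 2
  Position 8 ('h'): repeat (last at 7), move window start to 8
  Position 8 ('h'): window [8,8] length 1
  Position 9 ('b'): window [8,9] length 2
Longest substring with no repeats: "fbceh" with length 5

5


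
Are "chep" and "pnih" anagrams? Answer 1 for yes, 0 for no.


Strings: "chep", "pnih"
Sorted first:  cehp
Sorted second: hinp
Differ at position 0: 'c' vs 'h' => not anagrams

0


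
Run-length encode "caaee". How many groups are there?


Input: caaee
Scanning for consecutive runs:
  Group 1: 'c' x 1 (positions 0-0)
  Group 2: 'a' x 2 (positions 1-2)
  Group 3: 'e' x 2 (positions 3-4)
Total groups: 3

3


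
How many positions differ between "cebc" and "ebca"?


Comparing "cebc" and "ebca" position by position:
  Position 0: 'c' vs 'e' => DIFFER
  Position 1: 'e' vs 'b' => DIFFER
  Position 2: 'b' vs 'c' => DIFFER
  Position 3: 'c' vs 'a' => DIFFER
Positions that differ: 4

4


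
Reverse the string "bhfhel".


Input: bhfhel
Reading characters right to left:
  Position 5: 'l'
  Position 4: 'e'
  Position 3: 'h'
  Position 2: 'f'
  Position 1: 'h'
  Position 0: 'b'
Reversed: lehfhb

lehfhb


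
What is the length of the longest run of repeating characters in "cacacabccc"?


Input: "cacacabccc"
Scanning for longest run:
  Position 1 ('a'): new char, reset run to 1
  Position 2 ('c'): new char, reset run to 1
  Position 3 ('a'): new char, reset run to 1
  Position 4 ('c'): new char, reset run to 1
  Position 5 ('a'): new char, reset run to 1
  Position 6 ('b'): new char, reset run to 1
  Position 7 ('c'): new char, reset run to 1
  Position 8 ('c'): continues run of 'c', length=2
  Position 9 ('c'): continues run of 'c', length=3
Longest run: 'c' with length 3

3
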